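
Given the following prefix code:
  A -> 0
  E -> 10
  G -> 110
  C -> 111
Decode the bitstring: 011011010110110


Decoding step by step:
Bits 0 -> A
Bits 110 -> G
Bits 110 -> G
Bits 10 -> E
Bits 110 -> G
Bits 110 -> G


Decoded message: AGGEGG


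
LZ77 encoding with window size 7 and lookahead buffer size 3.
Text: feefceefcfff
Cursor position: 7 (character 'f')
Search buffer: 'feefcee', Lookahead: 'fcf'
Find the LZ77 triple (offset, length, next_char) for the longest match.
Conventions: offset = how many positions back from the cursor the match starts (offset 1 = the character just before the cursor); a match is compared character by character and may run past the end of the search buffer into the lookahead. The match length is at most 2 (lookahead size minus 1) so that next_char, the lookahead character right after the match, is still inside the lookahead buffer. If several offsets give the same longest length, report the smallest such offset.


Try each offset into the search buffer:
  offset=1 (pos 6, char 'e'): match length 0
  offset=2 (pos 5, char 'e'): match length 0
  offset=3 (pos 4, char 'c'): match length 0
  offset=4 (pos 3, char 'f'): match length 2
  offset=5 (pos 2, char 'e'): match length 0
  offset=6 (pos 1, char 'e'): match length 0
  offset=7 (pos 0, char 'f'): match length 1
Longest match has length 2 at offset 4.
next_char = character at position 7 + 2 = 9 -> 'f'

Best match: offset=4, length=2 (matching 'fc' starting at position 3)
LZ77 triple: (4, 2, 'f')


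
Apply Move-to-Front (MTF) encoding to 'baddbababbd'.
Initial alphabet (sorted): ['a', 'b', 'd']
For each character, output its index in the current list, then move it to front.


MTF encoding:
'b': index 1 in ['a', 'b', 'd'] -> ['b', 'a', 'd']
'a': index 1 in ['b', 'a', 'd'] -> ['a', 'b', 'd']
'd': index 2 in ['a', 'b', 'd'] -> ['d', 'a', 'b']
'd': index 0 in ['d', 'a', 'b'] -> ['d', 'a', 'b']
'b': index 2 in ['d', 'a', 'b'] -> ['b', 'd', 'a']
'a': index 2 in ['b', 'd', 'a'] -> ['a', 'b', 'd']
'b': index 1 in ['a', 'b', 'd'] -> ['b', 'a', 'd']
'a': index 1 in ['b', 'a', 'd'] -> ['a', 'b', 'd']
'b': index 1 in ['a', 'b', 'd'] -> ['b', 'a', 'd']
'b': index 0 in ['b', 'a', 'd'] -> ['b', 'a', 'd']
'd': index 2 in ['b', 'a', 'd'] -> ['d', 'b', 'a']


Output: [1, 1, 2, 0, 2, 2, 1, 1, 1, 0, 2]


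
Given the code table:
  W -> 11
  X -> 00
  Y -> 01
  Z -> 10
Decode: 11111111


Decoding:
11 -> W
11 -> W
11 -> W
11 -> W


Result: WWWW


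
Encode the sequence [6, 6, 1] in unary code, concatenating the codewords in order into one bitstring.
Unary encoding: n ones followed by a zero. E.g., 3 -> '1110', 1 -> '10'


Encode each number as n ones followed by a terminating 0:
  6 -> 1111110 (7 bits)
  6 -> 1111110 (7 bits)
  1 -> 10 (2 bits)
Total length = 7 + 7 + 2 = 16 bits.

Unary([6, 6, 1]) = 1111110111111010 (16 bits)


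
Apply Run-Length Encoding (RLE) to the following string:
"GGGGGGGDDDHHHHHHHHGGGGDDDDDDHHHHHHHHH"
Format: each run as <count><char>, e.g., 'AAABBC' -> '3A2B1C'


Scanning runs left to right:
  i=0: run of 'G' x 7 -> '7G'
  i=7: run of 'D' x 3 -> '3D'
  i=10: run of 'H' x 8 -> '8H'
  i=18: run of 'G' x 4 -> '4G'
  i=22: run of 'D' x 6 -> '6D'
  i=28: run of 'H' x 9 -> '9H'

RLE = 7G3D8H4G6D9H


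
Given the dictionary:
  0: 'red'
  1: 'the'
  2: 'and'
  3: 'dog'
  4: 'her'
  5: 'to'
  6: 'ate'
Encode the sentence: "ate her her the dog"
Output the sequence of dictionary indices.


Look up each word in the dictionary:
  'ate' -> 6
  'her' -> 4
  'her' -> 4
  'the' -> 1
  'dog' -> 3

Encoded: [6, 4, 4, 1, 3]


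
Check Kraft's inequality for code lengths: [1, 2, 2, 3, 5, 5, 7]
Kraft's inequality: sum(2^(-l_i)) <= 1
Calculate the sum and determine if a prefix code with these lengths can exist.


Sum = 2^(-1) + 2^(-2) + 2^(-2) + 2^(-3) + 2^(-5) + 2^(-5) + 2^(-7)
    = 0.5 + 0.25 + 0.25 + 0.125 + 0.03125 + 0.03125 + 0.0078125
    = 153/128 = 1.1953125
Since 1.1953125 > 1, Kraft's inequality is NOT satisfied.
A prefix code with these lengths CANNOT exist.

Kraft sum = 1.1953125. Not satisfied.


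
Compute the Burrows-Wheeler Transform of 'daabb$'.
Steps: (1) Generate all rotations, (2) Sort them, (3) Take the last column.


Rotations (sorted):
  0: $daabb -> last char: b
  1: aabb$d -> last char: d
  2: abb$da -> last char: a
  3: b$daab -> last char: b
  4: bb$daa -> last char: a
  5: daabb$ -> last char: $


BWT = bdaba$


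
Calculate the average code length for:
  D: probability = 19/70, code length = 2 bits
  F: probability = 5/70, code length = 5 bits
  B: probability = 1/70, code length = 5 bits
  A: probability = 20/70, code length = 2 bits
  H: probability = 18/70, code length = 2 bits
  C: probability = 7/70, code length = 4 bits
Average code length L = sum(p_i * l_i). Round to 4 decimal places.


Weighted contributions p_i * l_i:
  D: (19/70) * 2 = 38/70
  F: (5/70) * 5 = 25/70
  B: (1/70) * 5 = 5/70
  A: (20/70) * 2 = 40/70
  H: (18/70) * 2 = 36/70
  C: (7/70) * 4 = 28/70
Sum = (38 + 25 + 5 + 40 + 36 + 28)/70 = 172/70

L = 172/70 = 2.4571 bits/symbol


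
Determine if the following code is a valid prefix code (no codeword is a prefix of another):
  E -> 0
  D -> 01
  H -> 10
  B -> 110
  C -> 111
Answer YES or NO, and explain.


Checking each pair (does one codeword prefix another?):
  E='0' vs D='01': prefix -- VIOLATION

NO -- this is NOT a valid prefix code. E (0) is a prefix of D (01).


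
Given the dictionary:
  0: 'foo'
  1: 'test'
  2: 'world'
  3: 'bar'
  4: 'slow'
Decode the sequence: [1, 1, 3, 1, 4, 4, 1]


Look up each index in the dictionary:
  1 -> 'test'
  1 -> 'test'
  3 -> 'bar'
  1 -> 'test'
  4 -> 'slow'
  4 -> 'slow'
  1 -> 'test'

Decoded: "test test bar test slow slow test"


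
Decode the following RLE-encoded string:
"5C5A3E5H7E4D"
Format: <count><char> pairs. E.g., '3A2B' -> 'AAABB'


Expanding each <count><char> pair:
  5C -> 'CCCCC'
  5A -> 'AAAAA'
  3E -> 'EEE'
  5H -> 'HHHHH'
  7E -> 'EEEEEEE'
  4D -> 'DDDD'

Decoded = CCCCCAAAAAEEEHHHHHEEEEEEEDDDD


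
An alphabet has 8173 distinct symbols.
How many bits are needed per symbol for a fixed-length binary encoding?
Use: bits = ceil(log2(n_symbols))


log2(8173) = 12.9967
Bracket: 2^12 = 4096 < 8173 <= 2^13 = 8192
So ceil(log2(8173)) = 13

bits = ceil(log2(8173)) = ceil(12.9967) = 13 bits


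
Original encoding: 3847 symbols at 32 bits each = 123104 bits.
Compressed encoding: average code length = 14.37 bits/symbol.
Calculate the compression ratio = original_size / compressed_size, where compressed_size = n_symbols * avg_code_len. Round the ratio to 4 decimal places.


original_size = n_symbols * orig_bits = 3847 * 32 = 123104 bits
compressed_size = n_symbols * avg_code_len = 3847 * 14.37 = 55281.39 bits
ratio = original_size / compressed_size = 123104 / 55281.39 = 2.2269

Compression ratio = 2.2269


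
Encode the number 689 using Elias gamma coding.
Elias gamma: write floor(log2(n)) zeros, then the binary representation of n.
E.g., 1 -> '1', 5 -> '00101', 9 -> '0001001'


num_bits = floor(log2(689)) + 1 = 10
leading_zeros = num_bits - 1 = 9
binary(689) = 1010110001

Elias gamma(689) = '000000000' + '1010110001' = 0000000001010110001 (19 bits)


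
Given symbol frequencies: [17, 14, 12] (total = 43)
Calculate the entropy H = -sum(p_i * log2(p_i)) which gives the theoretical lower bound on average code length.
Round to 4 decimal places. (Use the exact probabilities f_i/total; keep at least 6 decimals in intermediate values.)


Per-symbol terms -p_i * log2(p_i) with p_i = f_i/43:
  p = 17/43 = 0.395349: log2(p) = -1.338802, -p*log2(p) = 0.529294
  p = 14/43 = 0.325581: log2(p) = -1.618910, -p*log2(p) = 0.527087
  p = 12/43 = 0.279070: log2(p) = -1.841302, -p*log2(p) = 0.513852
H = 0.529294 + 0.527087 + 0.513852 = 1.570233

H = 1.5702 bits/symbol


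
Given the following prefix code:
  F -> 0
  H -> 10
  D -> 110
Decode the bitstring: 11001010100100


Decoding step by step:
Bits 110 -> D
Bits 0 -> F
Bits 10 -> H
Bits 10 -> H
Bits 10 -> H
Bits 0 -> F
Bits 10 -> H
Bits 0 -> F


Decoded message: DFHHHFHF


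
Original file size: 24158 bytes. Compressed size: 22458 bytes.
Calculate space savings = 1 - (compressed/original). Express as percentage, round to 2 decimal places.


ratio = compressed/original = 22458/24158 = 0.92963
savings = 1 - ratio = 1 - 0.92963 = 0.07037
as a percentage: 0.07037 * 100 = 7.04%

Space savings = 1 - 22458/24158 = 7.04%


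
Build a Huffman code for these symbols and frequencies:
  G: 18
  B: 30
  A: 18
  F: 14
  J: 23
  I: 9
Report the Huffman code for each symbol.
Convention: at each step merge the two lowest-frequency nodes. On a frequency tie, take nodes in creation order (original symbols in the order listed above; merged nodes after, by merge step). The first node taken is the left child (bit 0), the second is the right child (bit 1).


Huffman tree construction:
Step 1: Merge I(9) + F(14) = 23
Step 2: Merge G(18) + A(18) = 36
Step 3: Merge J(23) + (I+F)(23) = 46
Step 4: Merge B(30) + (G+A)(36) = 66
Step 5: Merge (J+(I+F))(46) + (B+(G+A))(66) = 112
Read each symbol's code off the tree from the root (left child = 0, right child = 1).

Codes:
  G: 110 (length 3)
  B: 10 (length 2)
  A: 111 (length 3)
  F: 011 (length 3)
  J: 00 (length 2)
  I: 010 (length 3)
Average code length: 283/112 = 2.5268 bits/symbol


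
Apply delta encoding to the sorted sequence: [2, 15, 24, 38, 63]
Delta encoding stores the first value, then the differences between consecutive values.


First value: 2
Deltas:
  15 - 2 = 13
  24 - 15 = 9
  38 - 24 = 14
  63 - 38 = 25


Delta encoded: [2, 13, 9, 14, 25]


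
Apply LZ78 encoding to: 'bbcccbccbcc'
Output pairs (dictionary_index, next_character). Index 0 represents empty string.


LZ78 encoding steps:
Dictionary: {0: ''}
Step 1: w='' (idx 0), next='b' -> output (0, 'b'), add 'b' as idx 1
Step 2: w='b' (idx 1), next='c' -> output (1, 'c'), add 'bc' as idx 2
Step 3: w='' (idx 0), next='c' -> output (0, 'c'), add 'c' as idx 3
Step 4: w='c' (idx 3), next='b' -> output (3, 'b'), add 'cb' as idx 4
Step 5: w='c' (idx 3), next='c' -> output (3, 'c'), add 'cc' as idx 5
Step 6: w='bc' (idx 2), next='c' -> output (2, 'c'), add 'bcc' as idx 6


Encoded: [(0, 'b'), (1, 'c'), (0, 'c'), (3, 'b'), (3, 'c'), (2, 'c')]


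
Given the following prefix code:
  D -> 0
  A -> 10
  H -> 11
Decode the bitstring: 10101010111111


Decoding step by step:
Bits 10 -> A
Bits 10 -> A
Bits 10 -> A
Bits 10 -> A
Bits 11 -> H
Bits 11 -> H
Bits 11 -> H


Decoded message: AAAAHHH


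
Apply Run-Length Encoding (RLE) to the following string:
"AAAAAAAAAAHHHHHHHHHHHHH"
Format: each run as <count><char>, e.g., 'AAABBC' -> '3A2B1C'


Scanning runs left to right:
  i=0: run of 'A' x 10 -> '10A'
  i=10: run of 'H' x 13 -> '13H'

RLE = 10A13H


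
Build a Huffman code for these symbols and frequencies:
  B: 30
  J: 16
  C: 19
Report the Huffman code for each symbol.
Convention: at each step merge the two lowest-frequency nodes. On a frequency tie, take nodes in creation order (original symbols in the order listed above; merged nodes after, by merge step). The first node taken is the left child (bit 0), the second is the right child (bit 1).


Huffman tree construction:
Step 1: Merge J(16) + C(19) = 35
Step 2: Merge B(30) + (J+C)(35) = 65
Read each symbol's code off the tree from the root (left child = 0, right child = 1).

Codes:
  B: 0 (length 1)
  J: 10 (length 2)
  C: 11 (length 2)
Average code length: 100/65 = 1.5385 bits/symbol


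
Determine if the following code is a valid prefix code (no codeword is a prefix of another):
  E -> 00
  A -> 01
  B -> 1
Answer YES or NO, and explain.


Checking each pair (does one codeword prefix another?):
  E='00' vs A='01': no prefix
  E='00' vs B='1': no prefix
  A='01' vs E='00': no prefix
  A='01' vs B='1': no prefix
  B='1' vs E='00': no prefix
  B='1' vs A='01': no prefix
No violation found over all pairs.

YES -- this is a valid prefix code. No codeword is a prefix of any other codeword.


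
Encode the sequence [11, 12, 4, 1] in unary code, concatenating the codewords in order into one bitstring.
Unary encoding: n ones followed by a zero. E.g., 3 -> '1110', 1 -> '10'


Encode each number as n ones followed by a terminating 0:
  11 -> 111111111110 (12 bits)
  12 -> 1111111111110 (13 bits)
  4 -> 11110 (5 bits)
  1 -> 10 (2 bits)
Total length = 12 + 13 + 5 + 2 = 32 bits.

Unary([11, 12, 4, 1]) = 11111111111011111111111101111010 (32 bits)


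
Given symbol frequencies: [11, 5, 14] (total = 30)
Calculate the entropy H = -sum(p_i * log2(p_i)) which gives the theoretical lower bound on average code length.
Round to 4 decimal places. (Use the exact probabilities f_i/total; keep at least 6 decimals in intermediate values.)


Per-symbol terms -p_i * log2(p_i) with p_i = f_i/30:
  p = 11/30 = 0.366667: log2(p) = -1.447459, -p*log2(p) = 0.530735
  p = 5/30 = 0.166667: log2(p) = -2.584963, -p*log2(p) = 0.430827
  p = 14/30 = 0.466667: log2(p) = -1.099536, -p*log2(p) = 0.513117
H = 0.530735 + 0.430827 + 0.513117 = 1.474679

H = 1.4747 bits/symbol


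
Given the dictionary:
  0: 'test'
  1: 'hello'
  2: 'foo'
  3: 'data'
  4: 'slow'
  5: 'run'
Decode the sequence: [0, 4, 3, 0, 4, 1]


Look up each index in the dictionary:
  0 -> 'test'
  4 -> 'slow'
  3 -> 'data'
  0 -> 'test'
  4 -> 'slow'
  1 -> 'hello'

Decoded: "test slow data test slow hello"


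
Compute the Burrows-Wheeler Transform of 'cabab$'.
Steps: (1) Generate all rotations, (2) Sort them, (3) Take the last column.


Rotations (sorted):
  0: $cabab -> last char: b
  1: ab$cab -> last char: b
  2: abab$c -> last char: c
  3: b$caba -> last char: a
  4: bab$ca -> last char: a
  5: cabab$ -> last char: $


BWT = bbcaa$


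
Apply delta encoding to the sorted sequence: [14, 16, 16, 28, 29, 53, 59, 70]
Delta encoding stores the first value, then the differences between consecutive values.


First value: 14
Deltas:
  16 - 14 = 2
  16 - 16 = 0
  28 - 16 = 12
  29 - 28 = 1
  53 - 29 = 24
  59 - 53 = 6
  70 - 59 = 11


Delta encoded: [14, 2, 0, 12, 1, 24, 6, 11]


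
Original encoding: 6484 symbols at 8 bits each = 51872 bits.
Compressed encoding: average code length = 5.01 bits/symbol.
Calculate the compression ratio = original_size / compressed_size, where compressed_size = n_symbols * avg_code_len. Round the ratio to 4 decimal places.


original_size = n_symbols * orig_bits = 6484 * 8 = 51872 bits
compressed_size = n_symbols * avg_code_len = 6484 * 5.01 = 32484.84 bits
ratio = original_size / compressed_size = 51872 / 32484.84 = 1.5968

Compression ratio = 1.5968


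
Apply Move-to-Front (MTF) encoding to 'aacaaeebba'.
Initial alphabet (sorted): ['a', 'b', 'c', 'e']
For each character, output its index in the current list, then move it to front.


MTF encoding:
'a': index 0 in ['a', 'b', 'c', 'e'] -> ['a', 'b', 'c', 'e']
'a': index 0 in ['a', 'b', 'c', 'e'] -> ['a', 'b', 'c', 'e']
'c': index 2 in ['a', 'b', 'c', 'e'] -> ['c', 'a', 'b', 'e']
'a': index 1 in ['c', 'a', 'b', 'e'] -> ['a', 'c', 'b', 'e']
'a': index 0 in ['a', 'c', 'b', 'e'] -> ['a', 'c', 'b', 'e']
'e': index 3 in ['a', 'c', 'b', 'e'] -> ['e', 'a', 'c', 'b']
'e': index 0 in ['e', 'a', 'c', 'b'] -> ['e', 'a', 'c', 'b']
'b': index 3 in ['e', 'a', 'c', 'b'] -> ['b', 'e', 'a', 'c']
'b': index 0 in ['b', 'e', 'a', 'c'] -> ['b', 'e', 'a', 'c']
'a': index 2 in ['b', 'e', 'a', 'c'] -> ['a', 'b', 'e', 'c']


Output: [0, 0, 2, 1, 0, 3, 0, 3, 0, 2]


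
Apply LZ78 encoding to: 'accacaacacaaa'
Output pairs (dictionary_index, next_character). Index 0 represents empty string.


LZ78 encoding steps:
Dictionary: {0: ''}
Step 1: w='' (idx 0), next='a' -> output (0, 'a'), add 'a' as idx 1
Step 2: w='' (idx 0), next='c' -> output (0, 'c'), add 'c' as idx 2
Step 3: w='c' (idx 2), next='a' -> output (2, 'a'), add 'ca' as idx 3
Step 4: w='ca' (idx 3), next='a' -> output (3, 'a'), add 'caa' as idx 4
Step 5: w='ca' (idx 3), next='c' -> output (3, 'c'), add 'cac' as idx 5
Step 6: w='a' (idx 1), next='a' -> output (1, 'a'), add 'aa' as idx 6
Step 7: w='a' (idx 1), end of input -> output (1, '')


Encoded: [(0, 'a'), (0, 'c'), (2, 'a'), (3, 'a'), (3, 'c'), (1, 'a'), (1, '')]


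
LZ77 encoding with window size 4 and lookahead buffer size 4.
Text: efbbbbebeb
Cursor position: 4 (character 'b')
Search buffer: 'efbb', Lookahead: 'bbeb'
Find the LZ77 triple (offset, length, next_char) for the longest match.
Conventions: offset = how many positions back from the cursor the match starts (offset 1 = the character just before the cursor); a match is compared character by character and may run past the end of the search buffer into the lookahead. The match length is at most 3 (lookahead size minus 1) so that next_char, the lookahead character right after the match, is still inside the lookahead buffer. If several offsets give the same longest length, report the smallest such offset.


Try each offset into the search buffer:
  offset=1 (pos 3, char 'b'): match length 2
  offset=2 (pos 2, char 'b'): match length 2
  offset=3 (pos 1, char 'f'): match length 0
  offset=4 (pos 0, char 'e'): match length 0
Longest match has length 2, found at offsets 1, 2; take the smallest, offset 1.
next_char = character at position 4 + 2 = 6 -> 'e'

Best match: offset=1, length=2 (matching 'bb' starting at position 3)
LZ77 triple: (1, 2, 'e')


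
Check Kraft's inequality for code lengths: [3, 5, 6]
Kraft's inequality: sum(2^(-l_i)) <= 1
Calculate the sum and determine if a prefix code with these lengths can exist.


Sum = 2^(-3) + 2^(-5) + 2^(-6)
    = 0.125 + 0.03125 + 0.015625
    = 11/64 = 0.171875
Since 0.171875 <= 1, Kraft's inequality IS satisfied.
A prefix code with these lengths CAN exist.

Kraft sum = 0.171875. Satisfied.


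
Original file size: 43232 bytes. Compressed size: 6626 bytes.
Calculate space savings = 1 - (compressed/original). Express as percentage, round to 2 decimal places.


ratio = compressed/original = 6626/43232 = 0.153266
savings = 1 - ratio = 1 - 0.153266 = 0.846734
as a percentage: 0.846734 * 100 = 84.67%

Space savings = 1 - 6626/43232 = 84.67%


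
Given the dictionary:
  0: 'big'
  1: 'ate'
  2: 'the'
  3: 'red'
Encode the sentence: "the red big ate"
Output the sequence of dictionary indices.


Look up each word in the dictionary:
  'the' -> 2
  'red' -> 3
  'big' -> 0
  'ate' -> 1

Encoded: [2, 3, 0, 1]


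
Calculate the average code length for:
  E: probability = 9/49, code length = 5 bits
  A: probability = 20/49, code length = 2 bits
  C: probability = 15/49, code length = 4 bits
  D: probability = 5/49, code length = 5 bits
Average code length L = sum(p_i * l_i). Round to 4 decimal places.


Weighted contributions p_i * l_i:
  E: (9/49) * 5 = 45/49
  A: (20/49) * 2 = 40/49
  C: (15/49) * 4 = 60/49
  D: (5/49) * 5 = 25/49
Sum = (45 + 40 + 60 + 25)/49 = 170/49

L = 170/49 = 3.4694 bits/symbol


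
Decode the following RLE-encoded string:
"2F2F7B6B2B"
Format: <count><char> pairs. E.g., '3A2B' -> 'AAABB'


Expanding each <count><char> pair:
  2F -> 'FF'
  2F -> 'FF'
  7B -> 'BBBBBBB'
  6B -> 'BBBBBB'
  2B -> 'BB'

Decoded = FFFFBBBBBBBBBBBBBBB


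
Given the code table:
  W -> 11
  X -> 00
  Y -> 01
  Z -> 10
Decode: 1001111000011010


Decoding:
10 -> Z
01 -> Y
11 -> W
10 -> Z
00 -> X
01 -> Y
10 -> Z
10 -> Z


Result: ZYWZXYZZ


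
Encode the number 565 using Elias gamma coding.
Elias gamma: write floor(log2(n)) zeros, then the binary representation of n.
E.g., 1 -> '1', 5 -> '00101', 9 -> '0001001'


num_bits = floor(log2(565)) + 1 = 10
leading_zeros = num_bits - 1 = 9
binary(565) = 1000110101

Elias gamma(565) = '000000000' + '1000110101' = 0000000001000110101 (19 bits)


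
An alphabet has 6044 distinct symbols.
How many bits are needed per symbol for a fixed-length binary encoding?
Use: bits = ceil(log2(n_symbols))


log2(6044) = 12.5613
Bracket: 2^12 = 4096 < 6044 <= 2^13 = 8192
So ceil(log2(6044)) = 13

bits = ceil(log2(6044)) = ceil(12.5613) = 13 bits


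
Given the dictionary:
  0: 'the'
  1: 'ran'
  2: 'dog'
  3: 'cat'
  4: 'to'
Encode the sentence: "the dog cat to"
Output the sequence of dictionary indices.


Look up each word in the dictionary:
  'the' -> 0
  'dog' -> 2
  'cat' -> 3
  'to' -> 4

Encoded: [0, 2, 3, 4]


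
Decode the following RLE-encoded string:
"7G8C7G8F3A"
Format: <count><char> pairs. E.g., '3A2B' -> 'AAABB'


Expanding each <count><char> pair:
  7G -> 'GGGGGGG'
  8C -> 'CCCCCCCC'
  7G -> 'GGGGGGG'
  8F -> 'FFFFFFFF'
  3A -> 'AAA'

Decoded = GGGGGGGCCCCCCCCGGGGGGGFFFFFFFFAAA


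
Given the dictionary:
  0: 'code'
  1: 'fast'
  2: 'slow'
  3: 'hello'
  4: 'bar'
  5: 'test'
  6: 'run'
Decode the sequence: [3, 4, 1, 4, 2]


Look up each index in the dictionary:
  3 -> 'hello'
  4 -> 'bar'
  1 -> 'fast'
  4 -> 'bar'
  2 -> 'slow'

Decoded: "hello bar fast bar slow"


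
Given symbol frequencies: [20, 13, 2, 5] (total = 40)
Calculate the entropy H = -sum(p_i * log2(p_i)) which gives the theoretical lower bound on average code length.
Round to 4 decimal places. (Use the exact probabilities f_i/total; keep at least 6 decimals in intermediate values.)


Per-symbol terms -p_i * log2(p_i) with p_i = f_i/40:
  p = 20/40 = 0.500000: log2(p) = -1.000000, -p*log2(p) = 0.500000
  p = 13/40 = 0.325000: log2(p) = -1.621488, -p*log2(p) = 0.526984
  p = 2/40 = 0.050000: log2(p) = -4.321928, -p*log2(p) = 0.216096
  p = 5/40 = 0.125000: log2(p) = -3.000000, -p*log2(p) = 0.375000
H = 0.500000 + 0.526984 + 0.216096 + 0.375000 = 1.618080

H = 1.6181 bits/symbol


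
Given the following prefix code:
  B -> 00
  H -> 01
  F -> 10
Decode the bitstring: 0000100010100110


Decoding step by step:
Bits 00 -> B
Bits 00 -> B
Bits 10 -> F
Bits 00 -> B
Bits 10 -> F
Bits 10 -> F
Bits 01 -> H
Bits 10 -> F


Decoded message: BBFBFFHF


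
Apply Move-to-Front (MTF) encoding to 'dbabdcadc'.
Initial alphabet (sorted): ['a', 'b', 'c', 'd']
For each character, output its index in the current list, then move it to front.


MTF encoding:
'd': index 3 in ['a', 'b', 'c', 'd'] -> ['d', 'a', 'b', 'c']
'b': index 2 in ['d', 'a', 'b', 'c'] -> ['b', 'd', 'a', 'c']
'a': index 2 in ['b', 'd', 'a', 'c'] -> ['a', 'b', 'd', 'c']
'b': index 1 in ['a', 'b', 'd', 'c'] -> ['b', 'a', 'd', 'c']
'd': index 2 in ['b', 'a', 'd', 'c'] -> ['d', 'b', 'a', 'c']
'c': index 3 in ['d', 'b', 'a', 'c'] -> ['c', 'd', 'b', 'a']
'a': index 3 in ['c', 'd', 'b', 'a'] -> ['a', 'c', 'd', 'b']
'd': index 2 in ['a', 'c', 'd', 'b'] -> ['d', 'a', 'c', 'b']
'c': index 2 in ['d', 'a', 'c', 'b'] -> ['c', 'd', 'a', 'b']


Output: [3, 2, 2, 1, 2, 3, 3, 2, 2]


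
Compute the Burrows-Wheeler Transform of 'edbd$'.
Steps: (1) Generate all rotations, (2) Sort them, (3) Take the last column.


Rotations (sorted):
  0: $edbd -> last char: d
  1: bd$ed -> last char: d
  2: d$edb -> last char: b
  3: dbd$e -> last char: e
  4: edbd$ -> last char: $


BWT = ddbe$


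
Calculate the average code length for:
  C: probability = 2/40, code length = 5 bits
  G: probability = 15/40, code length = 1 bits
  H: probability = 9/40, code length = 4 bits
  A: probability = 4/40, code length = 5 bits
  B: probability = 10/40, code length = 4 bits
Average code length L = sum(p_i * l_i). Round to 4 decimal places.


Weighted contributions p_i * l_i:
  C: (2/40) * 5 = 10/40
  G: (15/40) * 1 = 15/40
  H: (9/40) * 4 = 36/40
  A: (4/40) * 5 = 20/40
  B: (10/40) * 4 = 40/40
Sum = (10 + 15 + 36 + 20 + 40)/40 = 121/40

L = 121/40 = 3.0250 bits/symbol


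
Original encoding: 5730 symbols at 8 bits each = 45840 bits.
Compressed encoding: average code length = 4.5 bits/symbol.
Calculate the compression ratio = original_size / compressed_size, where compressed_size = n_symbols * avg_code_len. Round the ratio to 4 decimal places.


original_size = n_symbols * orig_bits = 5730 * 8 = 45840 bits
compressed_size = n_symbols * avg_code_len = 5730 * 4.5 = 25785.0 bits
ratio = original_size / compressed_size = 45840 / 25785.0 = 1.7778

Compression ratio = 1.7778


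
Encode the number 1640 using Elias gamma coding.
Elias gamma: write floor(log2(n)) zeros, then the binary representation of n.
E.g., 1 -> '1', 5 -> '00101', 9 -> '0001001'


num_bits = floor(log2(1640)) + 1 = 11
leading_zeros = num_bits - 1 = 10
binary(1640) = 11001101000

Elias gamma(1640) = '0000000000' + '11001101000' = 000000000011001101000 (21 bits)


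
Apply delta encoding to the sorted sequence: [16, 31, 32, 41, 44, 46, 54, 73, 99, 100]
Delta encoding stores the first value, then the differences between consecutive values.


First value: 16
Deltas:
  31 - 16 = 15
  32 - 31 = 1
  41 - 32 = 9
  44 - 41 = 3
  46 - 44 = 2
  54 - 46 = 8
  73 - 54 = 19
  99 - 73 = 26
  100 - 99 = 1


Delta encoded: [16, 15, 1, 9, 3, 2, 8, 19, 26, 1]


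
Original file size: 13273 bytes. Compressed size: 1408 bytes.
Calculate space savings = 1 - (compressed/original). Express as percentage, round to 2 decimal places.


ratio = compressed/original = 1408/13273 = 0.10608
savings = 1 - ratio = 1 - 0.10608 = 0.89392
as a percentage: 0.89392 * 100 = 89.39%

Space savings = 1 - 1408/13273 = 89.39%


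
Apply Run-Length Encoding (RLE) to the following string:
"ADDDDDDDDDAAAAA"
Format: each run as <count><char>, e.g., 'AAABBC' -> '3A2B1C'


Scanning runs left to right:
  i=0: run of 'A' x 1 -> '1A'
  i=1: run of 'D' x 9 -> '9D'
  i=10: run of 'A' x 5 -> '5A'

RLE = 1A9D5A


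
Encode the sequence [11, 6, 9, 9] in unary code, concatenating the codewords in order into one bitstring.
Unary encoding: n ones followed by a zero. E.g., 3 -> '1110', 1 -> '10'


Encode each number as n ones followed by a terminating 0:
  11 -> 111111111110 (12 bits)
  6 -> 1111110 (7 bits)
  9 -> 1111111110 (10 bits)
  9 -> 1111111110 (10 bits)
Total length = 12 + 7 + 10 + 10 = 39 bits.

Unary([11, 6, 9, 9]) = 111111111110111111011111111101111111110 (39 bits)


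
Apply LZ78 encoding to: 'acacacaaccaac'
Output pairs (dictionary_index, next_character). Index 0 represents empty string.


LZ78 encoding steps:
Dictionary: {0: ''}
Step 1: w='' (idx 0), next='a' -> output (0, 'a'), add 'a' as idx 1
Step 2: w='' (idx 0), next='c' -> output (0, 'c'), add 'c' as idx 2
Step 3: w='a' (idx 1), next='c' -> output (1, 'c'), add 'ac' as idx 3
Step 4: w='ac' (idx 3), next='a' -> output (3, 'a'), add 'aca' as idx 4
Step 5: w='ac' (idx 3), next='c' -> output (3, 'c'), add 'acc' as idx 5
Step 6: w='a' (idx 1), next='a' -> output (1, 'a'), add 'aa' as idx 6
Step 7: w='c' (idx 2), end of input -> output (2, '')


Encoded: [(0, 'a'), (0, 'c'), (1, 'c'), (3, 'a'), (3, 'c'), (1, 'a'), (2, '')]


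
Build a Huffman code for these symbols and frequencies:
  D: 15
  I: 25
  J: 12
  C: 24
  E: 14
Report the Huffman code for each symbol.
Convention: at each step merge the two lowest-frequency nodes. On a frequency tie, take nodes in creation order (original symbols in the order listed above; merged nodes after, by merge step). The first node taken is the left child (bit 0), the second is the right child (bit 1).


Huffman tree construction:
Step 1: Merge J(12) + E(14) = 26
Step 2: Merge D(15) + C(24) = 39
Step 3: Merge I(25) + (J+E)(26) = 51
Step 4: Merge (D+C)(39) + (I+(J+E))(51) = 90
Read each symbol's code off the tree from the root (left child = 0, right child = 1).

Codes:
  D: 00 (length 2)
  I: 10 (length 2)
  J: 110 (length 3)
  C: 01 (length 2)
  E: 111 (length 3)
Average code length: 206/90 = 2.2889 bits/symbol


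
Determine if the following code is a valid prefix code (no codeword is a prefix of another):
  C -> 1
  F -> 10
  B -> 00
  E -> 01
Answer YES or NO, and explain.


Checking each pair (does one codeword prefix another?):
  C='1' vs F='10': prefix -- VIOLATION

NO -- this is NOT a valid prefix code. C (1) is a prefix of F (10).


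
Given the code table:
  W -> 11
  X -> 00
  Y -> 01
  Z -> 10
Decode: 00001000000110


Decoding:
00 -> X
00 -> X
10 -> Z
00 -> X
00 -> X
01 -> Y
10 -> Z


Result: XXZXXYZ


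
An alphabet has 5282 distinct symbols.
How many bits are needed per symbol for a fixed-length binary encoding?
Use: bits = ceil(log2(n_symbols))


log2(5282) = 12.3669
Bracket: 2^12 = 4096 < 5282 <= 2^13 = 8192
So ceil(log2(5282)) = 13

bits = ceil(log2(5282)) = ceil(12.3669) = 13 bits


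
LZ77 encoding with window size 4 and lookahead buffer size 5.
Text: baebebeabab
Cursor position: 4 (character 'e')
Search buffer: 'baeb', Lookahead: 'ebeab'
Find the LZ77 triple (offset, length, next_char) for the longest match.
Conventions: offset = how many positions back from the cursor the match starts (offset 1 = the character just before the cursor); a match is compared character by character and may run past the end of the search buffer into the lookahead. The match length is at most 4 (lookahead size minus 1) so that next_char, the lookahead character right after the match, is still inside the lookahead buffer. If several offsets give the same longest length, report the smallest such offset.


Try each offset into the search buffer:
  offset=1 (pos 3, char 'b'): match length 0
  offset=2 (pos 2, char 'e'): match length 3
  offset=3 (pos 1, char 'a'): match length 0
  offset=4 (pos 0, char 'b'): match length 0
Longest match has length 3 at offset 2.
next_char = character at position 4 + 3 = 7 -> 'a'

Best match: offset=2, length=3 (matching 'ebe' starting at position 2)
LZ77 triple: (2, 3, 'a')


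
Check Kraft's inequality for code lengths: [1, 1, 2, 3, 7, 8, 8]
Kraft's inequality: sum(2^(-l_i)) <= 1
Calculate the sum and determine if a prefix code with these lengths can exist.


Sum = 2^(-1) + 2^(-1) + 2^(-2) + 2^(-3) + 2^(-7) + 2^(-8) + 2^(-8)
    = 0.5 + 0.5 + 0.25 + 0.125 + 0.0078125 + 0.00390625 + 0.00390625
    = 356/256 = 1.390625
Since 1.390625 > 1, Kraft's inequality is NOT satisfied.
A prefix code with these lengths CANNOT exist.

Kraft sum = 1.390625. Not satisfied.


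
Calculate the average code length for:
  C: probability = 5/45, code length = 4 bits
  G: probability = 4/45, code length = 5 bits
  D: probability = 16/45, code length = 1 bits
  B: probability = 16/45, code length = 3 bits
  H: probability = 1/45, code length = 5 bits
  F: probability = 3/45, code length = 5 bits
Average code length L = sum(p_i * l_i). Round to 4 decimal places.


Weighted contributions p_i * l_i:
  C: (5/45) * 4 = 20/45
  G: (4/45) * 5 = 20/45
  D: (16/45) * 1 = 16/45
  B: (16/45) * 3 = 48/45
  H: (1/45) * 5 = 5/45
  F: (3/45) * 5 = 15/45
Sum = (20 + 20 + 16 + 48 + 5 + 15)/45 = 124/45

L = 124/45 = 2.7556 bits/symbol


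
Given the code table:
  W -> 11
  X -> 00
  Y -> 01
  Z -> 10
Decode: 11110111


Decoding:
11 -> W
11 -> W
01 -> Y
11 -> W


Result: WWYW


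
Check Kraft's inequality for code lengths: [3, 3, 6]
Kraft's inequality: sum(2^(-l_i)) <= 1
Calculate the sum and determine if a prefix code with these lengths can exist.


Sum = 2^(-3) + 2^(-3) + 2^(-6)
    = 0.125 + 0.125 + 0.015625
    = 17/64 = 0.265625
Since 0.265625 <= 1, Kraft's inequality IS satisfied.
A prefix code with these lengths CAN exist.

Kraft sum = 0.265625. Satisfied.


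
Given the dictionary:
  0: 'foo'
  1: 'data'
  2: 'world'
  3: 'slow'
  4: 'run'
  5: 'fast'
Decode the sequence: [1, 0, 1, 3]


Look up each index in the dictionary:
  1 -> 'data'
  0 -> 'foo'
  1 -> 'data'
  3 -> 'slow'

Decoded: "data foo data slow"


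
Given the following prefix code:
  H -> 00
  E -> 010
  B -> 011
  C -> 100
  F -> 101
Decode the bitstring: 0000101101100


Decoding step by step:
Bits 00 -> H
Bits 00 -> H
Bits 101 -> F
Bits 101 -> F
Bits 100 -> C


Decoded message: HHFFC


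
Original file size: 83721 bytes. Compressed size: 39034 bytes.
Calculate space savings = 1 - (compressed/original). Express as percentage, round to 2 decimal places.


ratio = compressed/original = 39034/83721 = 0.466239
savings = 1 - ratio = 1 - 0.466239 = 0.533761
as a percentage: 0.533761 * 100 = 53.38%

Space savings = 1 - 39034/83721 = 53.38%


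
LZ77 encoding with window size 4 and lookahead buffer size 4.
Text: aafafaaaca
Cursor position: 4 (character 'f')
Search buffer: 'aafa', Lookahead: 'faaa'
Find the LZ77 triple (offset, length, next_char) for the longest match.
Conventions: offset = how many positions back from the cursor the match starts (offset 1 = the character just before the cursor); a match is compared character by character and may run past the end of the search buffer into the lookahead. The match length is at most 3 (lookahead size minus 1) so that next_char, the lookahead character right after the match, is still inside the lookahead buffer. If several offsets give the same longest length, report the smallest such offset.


Try each offset into the search buffer:
  offset=1 (pos 3, char 'a'): match length 0
  offset=2 (pos 2, char 'f'): match length 2
  offset=3 (pos 1, char 'a'): match length 0
  offset=4 (pos 0, char 'a'): match length 0
Longest match has length 2 at offset 2.
next_char = character at position 4 + 2 = 6 -> 'a'

Best match: offset=2, length=2 (matching 'fa' starting at position 2)
LZ77 triple: (2, 2, 'a')


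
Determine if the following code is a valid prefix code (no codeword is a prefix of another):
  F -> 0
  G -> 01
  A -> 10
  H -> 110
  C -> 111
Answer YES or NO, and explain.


Checking each pair (does one codeword prefix another?):
  F='0' vs G='01': prefix -- VIOLATION

NO -- this is NOT a valid prefix code. F (0) is a prefix of G (01).


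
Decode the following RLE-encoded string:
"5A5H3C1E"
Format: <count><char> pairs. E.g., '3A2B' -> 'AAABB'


Expanding each <count><char> pair:
  5A -> 'AAAAA'
  5H -> 'HHHHH'
  3C -> 'CCC'
  1E -> 'E'

Decoded = AAAAAHHHHHCCCE


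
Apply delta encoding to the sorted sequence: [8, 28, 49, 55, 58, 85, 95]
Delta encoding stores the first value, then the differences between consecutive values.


First value: 8
Deltas:
  28 - 8 = 20
  49 - 28 = 21
  55 - 49 = 6
  58 - 55 = 3
  85 - 58 = 27
  95 - 85 = 10


Delta encoded: [8, 20, 21, 6, 3, 27, 10]


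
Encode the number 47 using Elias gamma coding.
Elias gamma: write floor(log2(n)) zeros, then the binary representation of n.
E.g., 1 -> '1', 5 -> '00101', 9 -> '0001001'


num_bits = floor(log2(47)) + 1 = 6
leading_zeros = num_bits - 1 = 5
binary(47) = 101111

Elias gamma(47) = '00000' + '101111' = 00000101111 (11 bits)


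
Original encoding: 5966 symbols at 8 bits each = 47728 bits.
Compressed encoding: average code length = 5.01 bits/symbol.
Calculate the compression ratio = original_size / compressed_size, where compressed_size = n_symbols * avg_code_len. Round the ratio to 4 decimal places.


original_size = n_symbols * orig_bits = 5966 * 8 = 47728 bits
compressed_size = n_symbols * avg_code_len = 5966 * 5.01 = 29889.66 bits
ratio = original_size / compressed_size = 47728 / 29889.66 = 1.5968

Compression ratio = 1.5968


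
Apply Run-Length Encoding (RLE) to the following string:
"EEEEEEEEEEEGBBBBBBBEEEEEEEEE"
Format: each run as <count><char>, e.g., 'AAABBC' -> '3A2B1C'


Scanning runs left to right:
  i=0: run of 'E' x 11 -> '11E'
  i=11: run of 'G' x 1 -> '1G'
  i=12: run of 'B' x 7 -> '7B'
  i=19: run of 'E' x 9 -> '9E'

RLE = 11E1G7B9E


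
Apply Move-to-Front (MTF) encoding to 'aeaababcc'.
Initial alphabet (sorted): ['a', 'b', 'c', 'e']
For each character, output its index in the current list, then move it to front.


MTF encoding:
'a': index 0 in ['a', 'b', 'c', 'e'] -> ['a', 'b', 'c', 'e']
'e': index 3 in ['a', 'b', 'c', 'e'] -> ['e', 'a', 'b', 'c']
'a': index 1 in ['e', 'a', 'b', 'c'] -> ['a', 'e', 'b', 'c']
'a': index 0 in ['a', 'e', 'b', 'c'] -> ['a', 'e', 'b', 'c']
'b': index 2 in ['a', 'e', 'b', 'c'] -> ['b', 'a', 'e', 'c']
'a': index 1 in ['b', 'a', 'e', 'c'] -> ['a', 'b', 'e', 'c']
'b': index 1 in ['a', 'b', 'e', 'c'] -> ['b', 'a', 'e', 'c']
'c': index 3 in ['b', 'a', 'e', 'c'] -> ['c', 'b', 'a', 'e']
'c': index 0 in ['c', 'b', 'a', 'e'] -> ['c', 'b', 'a', 'e']


Output: [0, 3, 1, 0, 2, 1, 1, 3, 0]


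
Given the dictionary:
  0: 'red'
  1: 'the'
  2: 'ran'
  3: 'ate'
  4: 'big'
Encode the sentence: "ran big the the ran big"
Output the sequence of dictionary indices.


Look up each word in the dictionary:
  'ran' -> 2
  'big' -> 4
  'the' -> 1
  'the' -> 1
  'ran' -> 2
  'big' -> 4

Encoded: [2, 4, 1, 1, 2, 4]


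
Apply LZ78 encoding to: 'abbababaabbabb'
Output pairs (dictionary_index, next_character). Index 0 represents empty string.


LZ78 encoding steps:
Dictionary: {0: ''}
Step 1: w='' (idx 0), next='a' -> output (0, 'a'), add 'a' as idx 1
Step 2: w='' (idx 0), next='b' -> output (0, 'b'), add 'b' as idx 2
Step 3: w='b' (idx 2), next='a' -> output (2, 'a'), add 'ba' as idx 3
Step 4: w='ba' (idx 3), next='b' -> output (3, 'b'), add 'bab' as idx 4
Step 5: w='a' (idx 1), next='a' -> output (1, 'a'), add 'aa' as idx 5
Step 6: w='b' (idx 2), next='b' -> output (2, 'b'), add 'bb' as idx 6
Step 7: w='a' (idx 1), next='b' -> output (1, 'b'), add 'ab' as idx 7
Step 8: w='b' (idx 2), end of input -> output (2, '')


Encoded: [(0, 'a'), (0, 'b'), (2, 'a'), (3, 'b'), (1, 'a'), (2, 'b'), (1, 'b'), (2, '')]


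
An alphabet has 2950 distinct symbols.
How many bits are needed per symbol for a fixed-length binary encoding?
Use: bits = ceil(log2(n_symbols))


log2(2950) = 11.5265
Bracket: 2^11 = 2048 < 2950 <= 2^12 = 4096
So ceil(log2(2950)) = 12

bits = ceil(log2(2950)) = ceil(11.5265) = 12 bits


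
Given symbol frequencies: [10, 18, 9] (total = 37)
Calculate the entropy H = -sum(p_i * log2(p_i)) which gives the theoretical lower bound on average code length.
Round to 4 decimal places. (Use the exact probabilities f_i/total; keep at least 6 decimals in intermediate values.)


Per-symbol terms -p_i * log2(p_i) with p_i = f_i/37:
  p = 10/37 = 0.270270: log2(p) = -1.887525, -p*log2(p) = 0.510142
  p = 18/37 = 0.486486: log2(p) = -1.039528, -p*log2(p) = 0.505717
  p = 9/37 = 0.243243: log2(p) = -2.039528, -p*log2(p) = 0.496101
H = 0.510142 + 0.505717 + 0.496101 = 1.511960

H = 1.512 bits/symbol


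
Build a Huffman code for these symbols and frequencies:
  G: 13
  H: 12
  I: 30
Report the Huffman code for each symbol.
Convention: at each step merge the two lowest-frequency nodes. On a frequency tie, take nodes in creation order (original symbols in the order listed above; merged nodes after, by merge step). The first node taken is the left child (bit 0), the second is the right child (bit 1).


Huffman tree construction:
Step 1: Merge H(12) + G(13) = 25
Step 2: Merge (H+G)(25) + I(30) = 55
Read each symbol's code off the tree from the root (left child = 0, right child = 1).

Codes:
  G: 01 (length 2)
  H: 00 (length 2)
  I: 1 (length 1)
Average code length: 80/55 = 1.4545 bits/symbol


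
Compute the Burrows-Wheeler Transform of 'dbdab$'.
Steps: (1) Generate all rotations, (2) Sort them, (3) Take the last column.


Rotations (sorted):
  0: $dbdab -> last char: b
  1: ab$dbd -> last char: d
  2: b$dbda -> last char: a
  3: bdab$d -> last char: d
  4: dab$db -> last char: b
  5: dbdab$ -> last char: $


BWT = bdadb$


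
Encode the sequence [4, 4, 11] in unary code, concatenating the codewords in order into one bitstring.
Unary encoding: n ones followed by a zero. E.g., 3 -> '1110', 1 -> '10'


Encode each number as n ones followed by a terminating 0:
  4 -> 11110 (5 bits)
  4 -> 11110 (5 bits)
  11 -> 111111111110 (12 bits)
Total length = 5 + 5 + 12 = 22 bits.

Unary([4, 4, 11]) = 1111011110111111111110 (22 bits)


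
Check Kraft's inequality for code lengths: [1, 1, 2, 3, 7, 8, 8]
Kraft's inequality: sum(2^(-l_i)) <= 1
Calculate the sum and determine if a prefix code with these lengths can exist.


Sum = 2^(-1) + 2^(-1) + 2^(-2) + 2^(-3) + 2^(-7) + 2^(-8) + 2^(-8)
    = 0.5 + 0.5 + 0.25 + 0.125 + 0.0078125 + 0.00390625 + 0.00390625
    = 356/256 = 1.390625
Since 1.390625 > 1, Kraft's inequality is NOT satisfied.
A prefix code with these lengths CANNOT exist.

Kraft sum = 1.390625. Not satisfied.


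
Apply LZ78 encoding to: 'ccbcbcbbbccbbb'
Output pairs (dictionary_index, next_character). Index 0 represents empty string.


LZ78 encoding steps:
Dictionary: {0: ''}
Step 1: w='' (idx 0), next='c' -> output (0, 'c'), add 'c' as idx 1
Step 2: w='c' (idx 1), next='b' -> output (1, 'b'), add 'cb' as idx 2
Step 3: w='cb' (idx 2), next='c' -> output (2, 'c'), add 'cbc' as idx 3
Step 4: w='' (idx 0), next='b' -> output (0, 'b'), add 'b' as idx 4
Step 5: w='b' (idx 4), next='b' -> output (4, 'b'), add 'bb' as idx 5
Step 6: w='c' (idx 1), next='c' -> output (1, 'c'), add 'cc' as idx 6
Step 7: w='bb' (idx 5), next='b' -> output (5, 'b'), add 'bbb' as idx 7


Encoded: [(0, 'c'), (1, 'b'), (2, 'c'), (0, 'b'), (4, 'b'), (1, 'c'), (5, 'b')]
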